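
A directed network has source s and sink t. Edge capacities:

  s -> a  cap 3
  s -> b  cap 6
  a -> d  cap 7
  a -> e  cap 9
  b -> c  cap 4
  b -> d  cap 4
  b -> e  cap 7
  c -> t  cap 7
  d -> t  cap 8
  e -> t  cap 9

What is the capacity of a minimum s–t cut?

Augment s→a→d→t: bottleneck 3, flow now 3.
Augment s→b→c→t: bottleneck 4, flow now 7.
Augment s→b→d→t: bottleneck 2, flow now 9.
No augmenting path remains; maximum flow = 9.
By max-flow min-cut, the minimum cut capacity equals the max flow.
In the residual graph, reachable from s: {s}.
Min-cut edges: s→a (3), s→b (6); capacity 3 + 6 = 9.

9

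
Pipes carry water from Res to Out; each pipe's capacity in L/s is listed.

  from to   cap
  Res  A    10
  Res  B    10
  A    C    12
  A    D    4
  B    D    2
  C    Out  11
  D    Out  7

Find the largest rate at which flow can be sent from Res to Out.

Augment Res→A→C→Out: bottleneck 10, flow now 10.
Augment Res→B→D→Out: bottleneck 2, flow now 12.
No augmenting path remains; maximum flow = 12.
In the residual graph, reachable from Res: {Res, B}.
Min-cut edges: Res→A (10), B→D (2); capacity 10 + 2 = 12.
This cut is saturated, so no flow can exceed 12.

12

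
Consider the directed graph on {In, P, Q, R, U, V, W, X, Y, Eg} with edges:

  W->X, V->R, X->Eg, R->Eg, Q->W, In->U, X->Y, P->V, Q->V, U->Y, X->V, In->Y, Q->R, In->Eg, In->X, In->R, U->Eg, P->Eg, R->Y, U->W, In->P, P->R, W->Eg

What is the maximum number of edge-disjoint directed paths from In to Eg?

Assign every edge capacity 1; by Menger, the answer equals the max flow.
Path In→Eg (+1); total 1.
Path In→P→Eg (+1); total 2.
Path In→R→Eg (+1); total 3.
Path In→U→Eg (+1); total 4.
Path In→X→Eg (+1); total 5.
No residual In→Eg path; max flow = 5.
Certifying cut of size 5: {In→Eg, In→P, In→R, In→U, In→X}.

5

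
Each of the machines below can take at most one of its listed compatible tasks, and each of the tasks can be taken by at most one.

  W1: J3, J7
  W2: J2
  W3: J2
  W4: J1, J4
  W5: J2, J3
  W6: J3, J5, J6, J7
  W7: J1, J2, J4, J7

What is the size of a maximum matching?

6

Unit-capacity flow: source→left, listed edges, right→sink; max matching = max flow.
Augmenting path W1→J3 (+1); matched 1.
Augmenting path W2→J2 (+1); matched 2.
Augmenting path W4→J1 (+1); matched 3.
Augmenting path W6→J5 (+1); matched 4.
Augmenting path W7→J4 (+1); matched 5.
Augmenting path W5→J3→W1→J7 (+1); matched 6.
No augmenting path remains; maximum matching = 6.
König certificate: {W1, W4, W5, W6, W7, J2} is a vertex cover of size 6 (every listed pair touches it), so no matching can be larger.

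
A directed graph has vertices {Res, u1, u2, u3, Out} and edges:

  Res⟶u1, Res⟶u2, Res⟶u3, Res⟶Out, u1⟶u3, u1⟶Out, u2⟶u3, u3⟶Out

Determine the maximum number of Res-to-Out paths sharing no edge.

Assign every edge capacity 1; by Menger, the answer equals the max flow.
Path Res→Out (+1); total 1.
Path Res→u1→Out (+1); total 2.
Path Res→u3→Out (+1); total 3.
No residual Res→Out path; max flow = 3.
Certifying cut of size 3: {Res→Out, Res→u1, u3→Out}.

3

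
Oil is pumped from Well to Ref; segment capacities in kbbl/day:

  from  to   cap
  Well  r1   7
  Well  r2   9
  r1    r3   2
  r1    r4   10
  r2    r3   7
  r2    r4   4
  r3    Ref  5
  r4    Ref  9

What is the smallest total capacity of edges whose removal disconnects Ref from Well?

14

Augment Well→r1→r3→Ref: bottleneck 2, flow now 2.
Augment Well→r1→r4→Ref: bottleneck 5, flow now 7.
Augment Well→r2→r3→Ref: bottleneck 3, flow now 10.
Augment Well→r2→r4→Ref: bottleneck 4, flow now 14.
No augmenting path remains; maximum flow = 14.
By max-flow min-cut, the minimum cut capacity equals the max flow.
In the residual graph, reachable from Well: {Well, r1, r2, r3, r4}.
Min-cut edges: r3→Ref (5), r4→Ref (9); capacity 5 + 9 = 14.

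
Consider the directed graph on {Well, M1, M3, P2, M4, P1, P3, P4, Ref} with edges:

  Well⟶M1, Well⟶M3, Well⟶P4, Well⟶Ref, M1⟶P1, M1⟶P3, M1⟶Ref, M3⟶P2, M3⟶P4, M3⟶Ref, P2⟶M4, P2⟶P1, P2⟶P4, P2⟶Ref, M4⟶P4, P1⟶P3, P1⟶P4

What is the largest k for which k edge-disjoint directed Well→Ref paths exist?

Assign every edge capacity 1; by Menger, the answer equals the max flow.
Path Well→Ref (+1); total 1.
Path Well→M1→Ref (+1); total 2.
Path Well→M3→Ref (+1); total 3.
No residual Well→Ref path; max flow = 3.
Certifying cut of size 3: {Well→M1, Well→M3, Well→Ref}.

3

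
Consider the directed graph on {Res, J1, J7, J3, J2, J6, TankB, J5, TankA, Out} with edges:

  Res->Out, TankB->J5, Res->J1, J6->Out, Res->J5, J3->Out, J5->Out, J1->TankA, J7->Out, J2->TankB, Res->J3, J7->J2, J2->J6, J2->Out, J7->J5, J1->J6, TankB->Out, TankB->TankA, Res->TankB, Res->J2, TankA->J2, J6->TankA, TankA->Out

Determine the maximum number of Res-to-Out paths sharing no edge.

Assign every edge capacity 1; by Menger, the answer equals the max flow.
Path Res→Out (+1); total 1.
Path Res→J3→Out (+1); total 2.
Path Res→J2→Out (+1); total 3.
Path Res→TankB→Out (+1); total 4.
Path Res→J5→Out (+1); total 5.
Path Res→J1→J6→Out (+1); total 6.
No residual Res→Out path; max flow = 6.
Certifying cut of size 6: {Res→J1, Res→J2, Res→J3, Res→J5, Res→Out, Res→TankB}.

6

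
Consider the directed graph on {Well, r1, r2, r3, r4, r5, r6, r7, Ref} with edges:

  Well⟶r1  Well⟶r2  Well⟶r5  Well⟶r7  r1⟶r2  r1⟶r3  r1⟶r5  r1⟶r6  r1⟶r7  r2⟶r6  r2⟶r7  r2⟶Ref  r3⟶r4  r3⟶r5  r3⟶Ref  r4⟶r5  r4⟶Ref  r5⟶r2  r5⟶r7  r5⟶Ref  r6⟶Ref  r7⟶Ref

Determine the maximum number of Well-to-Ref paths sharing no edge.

4

Assign every edge capacity 1; by Menger, the answer equals the max flow.
Path Well→r2→Ref (+1); total 1.
Path Well→r5→Ref (+1); total 2.
Path Well→r7→Ref (+1); total 3.
Path Well→r1→r3→Ref (+1); total 4.
No residual Well→Ref path; max flow = 4.
Certifying cut of size 4: {Well→r1, Well→r2, Well→r5, Well→r7}.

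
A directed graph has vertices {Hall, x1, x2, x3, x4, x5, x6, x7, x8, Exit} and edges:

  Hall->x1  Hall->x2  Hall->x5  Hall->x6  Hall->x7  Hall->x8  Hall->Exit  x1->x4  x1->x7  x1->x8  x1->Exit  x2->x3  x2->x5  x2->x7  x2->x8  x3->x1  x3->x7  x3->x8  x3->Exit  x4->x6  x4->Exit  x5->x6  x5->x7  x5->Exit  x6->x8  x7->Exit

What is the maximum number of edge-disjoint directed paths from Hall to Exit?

Assign every edge capacity 1; by Menger, the answer equals the max flow.
Path Hall→Exit (+1); total 1.
Path Hall→x1→Exit (+1); total 2.
Path Hall→x5→Exit (+1); total 3.
Path Hall→x7→Exit (+1); total 4.
Path Hall→x2→x3→Exit (+1); total 5.
No residual Hall→Exit path; max flow = 5.
Certifying cut of size 5: {Hall→Exit, Hall→x1, Hall→x2, Hall→x5, Hall→x7}.

5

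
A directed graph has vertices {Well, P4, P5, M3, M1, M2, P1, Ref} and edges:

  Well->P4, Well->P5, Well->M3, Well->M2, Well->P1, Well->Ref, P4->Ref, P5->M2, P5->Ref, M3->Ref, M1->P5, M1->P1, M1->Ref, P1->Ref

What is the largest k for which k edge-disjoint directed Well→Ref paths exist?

Assign every edge capacity 1; by Menger, the answer equals the max flow.
Path Well→Ref (+1); total 1.
Path Well→P4→Ref (+1); total 2.
Path Well→P5→Ref (+1); total 3.
Path Well→M3→Ref (+1); total 4.
Path Well→P1→Ref (+1); total 5.
No residual Well→Ref path; max flow = 5.
Certifying cut of size 5: {Well→M3, Well→P1, Well→P4, Well→P5, Well→Ref}.

5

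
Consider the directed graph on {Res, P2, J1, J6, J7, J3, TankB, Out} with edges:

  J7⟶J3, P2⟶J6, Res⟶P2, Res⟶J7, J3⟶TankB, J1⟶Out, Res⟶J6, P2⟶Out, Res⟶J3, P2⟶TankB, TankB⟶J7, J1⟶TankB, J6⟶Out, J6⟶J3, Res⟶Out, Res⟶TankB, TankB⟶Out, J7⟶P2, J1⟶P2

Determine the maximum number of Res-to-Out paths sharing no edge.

Assign every edge capacity 1; by Menger, the answer equals the max flow.
Path Res→Out (+1); total 1.
Path Res→P2→Out (+1); total 2.
Path Res→J6→Out (+1); total 3.
Path Res→TankB→Out (+1); total 4.
No residual Res→Out path; max flow = 4.
Certifying cut of size 4: {J6→Out, P2→Out, Res→Out, TankB→Out}.

4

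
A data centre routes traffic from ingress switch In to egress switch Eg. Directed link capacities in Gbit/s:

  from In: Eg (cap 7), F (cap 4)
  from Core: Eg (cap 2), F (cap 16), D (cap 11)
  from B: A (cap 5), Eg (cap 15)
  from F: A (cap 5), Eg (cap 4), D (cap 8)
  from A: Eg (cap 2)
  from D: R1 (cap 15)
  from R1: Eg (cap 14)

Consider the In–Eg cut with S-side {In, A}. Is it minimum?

Given cut capacity: 4 + 7 + 2 = 13.
Augment In→Eg: bottleneck 7, flow now 7.
Augment In→F→Eg: bottleneck 4, flow now 11.
No augmenting path remains; maximum flow = 11.
In the residual graph, reachable from In: {In}.
Min-cut edges: In→F (4), In→Eg (7); capacity 4 + 7 = 11.
Cut capacity 13 exceeds the max flow 11, so it is not minimum.

No — its capacity is 13, but the minimum cut has capacity 11.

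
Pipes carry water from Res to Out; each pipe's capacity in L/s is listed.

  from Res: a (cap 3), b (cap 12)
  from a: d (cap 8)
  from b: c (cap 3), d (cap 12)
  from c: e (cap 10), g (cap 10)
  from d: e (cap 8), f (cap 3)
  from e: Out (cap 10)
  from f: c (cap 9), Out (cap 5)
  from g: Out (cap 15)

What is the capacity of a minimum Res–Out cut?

Augment Res→a→d→e→Out: bottleneck 3, flow now 3.
Augment Res→b→c→e→Out: bottleneck 3, flow now 6.
Augment Res→b→d→e→Out: bottleneck 4, flow now 10.
Augment Res→b→d→f→Out: bottleneck 3, flow now 13.
Augment Res→b→d→e→c→g→Out: bottleneck 1, flow now 14. (uses reverse residual edge)
No augmenting path remains; maximum flow = 14.
By max-flow min-cut, the minimum cut capacity equals the max flow.
In the residual graph, reachable from Res: {Res, a, b, d}.
Min-cut edges: b→c (3), d→e (8), d→f (3); capacity 3 + 8 + 3 = 14.

14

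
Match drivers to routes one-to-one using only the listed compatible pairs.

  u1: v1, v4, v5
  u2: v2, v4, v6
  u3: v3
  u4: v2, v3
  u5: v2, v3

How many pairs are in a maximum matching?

4

Unit-capacity flow: source→left, listed edges, right→sink; max matching = max flow.
Augmenting path u1→v1 (+1); matched 1.
Augmenting path u2→v2 (+1); matched 2.
Augmenting path u3→v3 (+1); matched 3.
Augmenting path u4→v2→u2→v4 (+1); matched 4.
No augmenting path remains; maximum matching = 4.
König certificate: {u1, u2, v2, v3} is a vertex cover of size 4 (every listed pair touches it), so no matching can be larger.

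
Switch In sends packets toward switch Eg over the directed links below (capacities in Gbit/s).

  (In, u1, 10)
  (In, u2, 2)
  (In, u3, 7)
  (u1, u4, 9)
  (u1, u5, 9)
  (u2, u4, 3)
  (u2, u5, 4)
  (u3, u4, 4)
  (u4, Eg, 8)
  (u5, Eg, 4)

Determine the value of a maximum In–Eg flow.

Augment In→u1→u4→Eg: bottleneck 8, flow now 8.
Augment In→u1→u5→Eg: bottleneck 2, flow now 10.
Augment In→u2→u5→Eg: bottleneck 2, flow now 12.
No augmenting path remains; maximum flow = 12.
In the residual graph, reachable from In: {In, u1, u2, u3, u4, u5}.
Min-cut edges: u4→Eg (8), u5→Eg (4); capacity 8 + 4 = 12.
This cut is saturated, so no flow can exceed 12.

12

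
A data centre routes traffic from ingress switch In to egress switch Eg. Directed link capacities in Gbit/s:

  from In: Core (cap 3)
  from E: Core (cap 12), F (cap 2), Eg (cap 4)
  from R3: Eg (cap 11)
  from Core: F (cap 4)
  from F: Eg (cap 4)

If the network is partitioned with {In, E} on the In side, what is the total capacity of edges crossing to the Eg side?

21

Edges leaving {In, E}: In→Core (3), E→Core (12), E→F (2), E→Eg (4).
Cut capacity = 3 + 12 + 2 + 4 = 21.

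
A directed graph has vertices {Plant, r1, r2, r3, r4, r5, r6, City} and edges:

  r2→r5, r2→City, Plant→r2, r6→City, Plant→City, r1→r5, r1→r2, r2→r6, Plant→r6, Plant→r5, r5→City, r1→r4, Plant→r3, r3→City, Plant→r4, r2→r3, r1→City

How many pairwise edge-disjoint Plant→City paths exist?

5

Assign every edge capacity 1; by Menger, the answer equals the max flow.
Path Plant→City (+1); total 1.
Path Plant→r2→City (+1); total 2.
Path Plant→r3→City (+1); total 3.
Path Plant→r5→City (+1); total 4.
Path Plant→r6→City (+1); total 5.
No residual Plant→City path; max flow = 5.
Certifying cut of size 5: {Plant→City, Plant→r2, Plant→r3, Plant→r5, Plant→r6}.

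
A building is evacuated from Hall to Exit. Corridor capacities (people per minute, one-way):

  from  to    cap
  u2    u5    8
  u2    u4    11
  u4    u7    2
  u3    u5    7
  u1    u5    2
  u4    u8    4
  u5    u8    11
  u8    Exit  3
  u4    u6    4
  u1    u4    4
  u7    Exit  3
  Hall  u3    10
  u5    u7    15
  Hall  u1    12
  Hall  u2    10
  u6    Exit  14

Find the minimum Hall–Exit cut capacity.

Augment Hall→u1→u4→u6→Exit: bottleneck 4, flow now 4.
Augment Hall→u1→u5→u7→Exit: bottleneck 2, flow now 6.
Augment Hall→u2→u4→u7→Exit: bottleneck 1, flow now 7.
Augment Hall→u2→u4→u8→Exit: bottleneck 3, flow now 10.
No augmenting path remains; maximum flow = 10.
By max-flow min-cut, the minimum cut capacity equals the max flow.
In the residual graph, reachable from Hall: {Hall, u1, u2, u3, u4, u5, u7, u8}.
Min-cut edges: u4→u6 (4), u7→Exit (3), u8→Exit (3); capacity 4 + 3 + 3 = 10.

10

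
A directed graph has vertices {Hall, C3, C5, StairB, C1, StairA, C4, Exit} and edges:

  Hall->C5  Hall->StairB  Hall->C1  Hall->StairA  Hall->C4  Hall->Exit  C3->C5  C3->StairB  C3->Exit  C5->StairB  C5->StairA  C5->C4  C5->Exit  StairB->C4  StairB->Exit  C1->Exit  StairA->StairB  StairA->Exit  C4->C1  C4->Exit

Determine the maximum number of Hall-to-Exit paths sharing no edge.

6

Assign every edge capacity 1; by Menger, the answer equals the max flow.
Path Hall→Exit (+1); total 1.
Path Hall→C5→Exit (+1); total 2.
Path Hall→StairB→Exit (+1); total 3.
Path Hall→C1→Exit (+1); total 4.
Path Hall→StairA→Exit (+1); total 5.
Path Hall→C4→Exit (+1); total 6.
No residual Hall→Exit path; max flow = 6.
Certifying cut of size 6: {Hall→C1, Hall→C4, Hall→C5, Hall→Exit, Hall→StairA, Hall→StairB}.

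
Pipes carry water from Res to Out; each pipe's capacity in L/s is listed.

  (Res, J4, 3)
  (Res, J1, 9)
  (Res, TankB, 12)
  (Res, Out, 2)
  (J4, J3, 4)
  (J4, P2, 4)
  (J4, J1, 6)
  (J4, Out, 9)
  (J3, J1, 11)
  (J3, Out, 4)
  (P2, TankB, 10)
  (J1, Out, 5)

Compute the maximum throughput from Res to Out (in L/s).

10

Augment Res→Out: bottleneck 2, flow now 2.
Augment Res→J4→Out: bottleneck 3, flow now 5.
Augment Res→J1→Out: bottleneck 5, flow now 10.
No augmenting path remains; maximum flow = 10.
In the residual graph, reachable from Res: {Res, J1, TankB}.
Min-cut edges: Res→J4 (3), Res→Out (2), J1→Out (5); capacity 3 + 2 + 5 = 10.
This cut is saturated, so no flow can exceed 10.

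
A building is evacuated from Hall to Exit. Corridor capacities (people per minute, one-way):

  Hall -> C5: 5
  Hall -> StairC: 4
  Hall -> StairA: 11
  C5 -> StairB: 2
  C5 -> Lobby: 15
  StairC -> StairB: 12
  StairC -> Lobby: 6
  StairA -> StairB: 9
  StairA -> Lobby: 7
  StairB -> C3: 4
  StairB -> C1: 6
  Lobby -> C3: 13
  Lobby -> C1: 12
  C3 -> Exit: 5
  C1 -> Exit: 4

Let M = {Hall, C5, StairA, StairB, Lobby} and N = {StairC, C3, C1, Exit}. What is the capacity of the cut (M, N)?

Edges leaving {Hall, C5, StairA, StairB, Lobby}: Hall→StairC (4), StairB→C3 (4), StairB→C1 (6), Lobby→C3 (13), Lobby→C1 (12).
Cut capacity = 4 + 4 + 6 + 13 + 12 = 39.

39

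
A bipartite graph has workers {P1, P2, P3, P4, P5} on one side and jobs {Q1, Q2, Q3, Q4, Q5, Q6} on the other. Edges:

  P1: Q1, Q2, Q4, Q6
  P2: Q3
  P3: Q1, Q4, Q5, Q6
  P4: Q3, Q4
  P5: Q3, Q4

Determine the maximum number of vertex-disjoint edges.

Unit-capacity flow: source→left, listed edges, right→sink; max matching = max flow.
Augmenting path P1→Q1 (+1); matched 1.
Augmenting path P2→Q3 (+1); matched 2.
Augmenting path P3→Q4 (+1); matched 3.
Augmenting path P4→Q4→P3→Q5 (+1); matched 4.
No augmenting path remains; maximum matching = 4.
König certificate: {P1, P3, Q3, Q4} is a vertex cover of size 4 (every listed pair touches it), so no matching can be larger.

4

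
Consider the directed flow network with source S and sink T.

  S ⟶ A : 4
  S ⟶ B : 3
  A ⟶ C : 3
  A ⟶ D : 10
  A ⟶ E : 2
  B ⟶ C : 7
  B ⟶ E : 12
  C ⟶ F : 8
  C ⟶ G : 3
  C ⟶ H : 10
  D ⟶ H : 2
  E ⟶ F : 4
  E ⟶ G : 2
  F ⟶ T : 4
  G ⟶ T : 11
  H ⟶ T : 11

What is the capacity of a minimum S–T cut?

7

Augment S→A→C→F→T: bottleneck 3, flow now 3.
Augment S→A→D→H→T: bottleneck 1, flow now 4.
Augment S→B→C→F→T: bottleneck 1, flow now 5.
Augment S→B→C→G→T: bottleneck 2, flow now 7.
No augmenting path remains; maximum flow = 7.
By max-flow min-cut, the minimum cut capacity equals the max flow.
In the residual graph, reachable from S: {S}.
Min-cut edges: S→A (4), S→B (3); capacity 4 + 3 = 7.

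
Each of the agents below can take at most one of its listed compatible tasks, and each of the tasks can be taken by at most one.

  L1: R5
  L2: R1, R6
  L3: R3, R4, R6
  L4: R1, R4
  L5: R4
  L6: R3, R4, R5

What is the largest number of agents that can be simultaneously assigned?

Unit-capacity flow: source→left, listed edges, right→sink; max matching = max flow.
Augmenting path L1→R5 (+1); matched 1.
Augmenting path L2→R1 (+1); matched 2.
Augmenting path L3→R3 (+1); matched 3.
Augmenting path L4→R4 (+1); matched 4.
Augmenting path L6→R3→L3→R6 (+1); matched 5.
No augmenting path remains; maximum matching = 5.
König certificate: {R1, R3, R4, R5, R6} is a vertex cover of size 5 (every listed pair touches it), so no matching can be larger.

5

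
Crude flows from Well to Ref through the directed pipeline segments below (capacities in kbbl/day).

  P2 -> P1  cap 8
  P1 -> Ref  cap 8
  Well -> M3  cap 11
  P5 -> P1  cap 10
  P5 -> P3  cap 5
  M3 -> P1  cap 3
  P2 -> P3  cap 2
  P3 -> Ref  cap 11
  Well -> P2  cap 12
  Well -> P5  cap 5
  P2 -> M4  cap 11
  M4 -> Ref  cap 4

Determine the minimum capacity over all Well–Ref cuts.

Augment Well→M3→P1→Ref: bottleneck 3, flow now 3.
Augment Well→P5→P1→Ref: bottleneck 5, flow now 8.
Augment Well→P2→P3→Ref: bottleneck 2, flow now 10.
Augment Well→P2→M4→Ref: bottleneck 4, flow now 14.
Augment Well→P2→P1→P5→P3→Ref: bottleneck 5, flow now 19. (uses reverse residual edge)
No augmenting path remains; maximum flow = 19.
By max-flow min-cut, the minimum cut capacity equals the max flow.
In the residual graph, reachable from Well: {Well, M3, P2, P1, M4}.
Min-cut edges: Well→P5 (5), P2→P3 (2), P1→Ref (8), M4→Ref (4); capacity 5 + 2 + 8 + 4 = 19.

19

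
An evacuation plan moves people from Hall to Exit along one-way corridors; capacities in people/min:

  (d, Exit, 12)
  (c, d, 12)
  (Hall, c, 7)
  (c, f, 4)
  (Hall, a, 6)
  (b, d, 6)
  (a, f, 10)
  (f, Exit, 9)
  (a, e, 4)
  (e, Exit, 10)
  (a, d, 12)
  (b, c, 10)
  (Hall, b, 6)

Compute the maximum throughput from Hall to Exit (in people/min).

19

Augment Hall→a→d→Exit: bottleneck 6, flow now 6.
Augment Hall→b→d→Exit: bottleneck 6, flow now 12.
Augment Hall→c→f→Exit: bottleneck 4, flow now 16.
Augment Hall→c→d→a→e→Exit: bottleneck 3, flow now 19. (uses reverse residual edge)
No augmenting path remains; maximum flow = 19.
In the residual graph, reachable from Hall: {Hall}.
Min-cut edges: Hall→a (6), Hall→b (6), Hall→c (7); capacity 6 + 6 + 7 = 19.
This cut is saturated, so no flow can exceed 19.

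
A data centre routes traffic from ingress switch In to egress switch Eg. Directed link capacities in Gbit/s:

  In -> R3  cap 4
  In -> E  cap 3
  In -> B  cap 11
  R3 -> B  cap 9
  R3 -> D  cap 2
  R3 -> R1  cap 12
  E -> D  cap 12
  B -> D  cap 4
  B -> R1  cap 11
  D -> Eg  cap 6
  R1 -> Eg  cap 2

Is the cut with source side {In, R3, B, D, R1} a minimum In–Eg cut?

Given cut capacity: 3 + 6 + 2 = 11.
Augment In→R3→D→Eg: bottleneck 2, flow now 2.
Augment In→R3→R1→Eg: bottleneck 2, flow now 4.
Augment In→E→D→Eg: bottleneck 3, flow now 7.
Augment In→B→D→Eg: bottleneck 1, flow now 8.
No augmenting path remains; maximum flow = 8.
In the residual graph, reachable from In: {In, R3, E, B, D, R1}.
Min-cut edges: D→Eg (6), R1→Eg (2); capacity 6 + 2 = 8.
Cut capacity 11 exceeds the max flow 8, so it is not minimum.

No — its capacity is 11, but the minimum cut has capacity 8.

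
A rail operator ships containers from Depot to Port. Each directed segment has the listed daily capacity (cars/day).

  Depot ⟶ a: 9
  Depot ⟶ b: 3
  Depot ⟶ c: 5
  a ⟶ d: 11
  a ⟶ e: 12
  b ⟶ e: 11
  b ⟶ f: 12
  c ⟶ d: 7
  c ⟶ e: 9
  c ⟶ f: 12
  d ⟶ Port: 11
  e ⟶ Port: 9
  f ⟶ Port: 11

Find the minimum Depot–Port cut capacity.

17

Augment Depot→a→d→Port: bottleneck 9, flow now 9.
Augment Depot→b→e→Port: bottleneck 3, flow now 12.
Augment Depot→c→d→Port: bottleneck 2, flow now 14.
Augment Depot→c→e→Port: bottleneck 3, flow now 17.
No augmenting path remains; maximum flow = 17.
By max-flow min-cut, the minimum cut capacity equals the max flow.
In the residual graph, reachable from Depot: {Depot}.
Min-cut edges: Depot→a (9), Depot→b (3), Depot→c (5); capacity 9 + 3 + 5 = 17.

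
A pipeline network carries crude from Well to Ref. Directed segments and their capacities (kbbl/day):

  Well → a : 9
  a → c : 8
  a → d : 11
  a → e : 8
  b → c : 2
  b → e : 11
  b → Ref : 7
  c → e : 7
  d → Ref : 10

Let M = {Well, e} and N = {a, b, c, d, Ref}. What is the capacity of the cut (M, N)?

Edges leaving {Well, e}: Well→a (9).
Cut capacity = 9 = 9.

9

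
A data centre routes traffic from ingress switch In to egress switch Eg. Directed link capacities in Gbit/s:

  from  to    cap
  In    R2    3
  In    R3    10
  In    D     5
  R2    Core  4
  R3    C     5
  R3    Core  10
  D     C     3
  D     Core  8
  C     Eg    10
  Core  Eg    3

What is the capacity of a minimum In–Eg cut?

Augment In→R2→Core→Eg: bottleneck 3, flow now 3.
Augment In→R3→C→Eg: bottleneck 5, flow now 8.
Augment In→D→C→Eg: bottleneck 3, flow now 11.
No augmenting path remains; maximum flow = 11.
By max-flow min-cut, the minimum cut capacity equals the max flow.
In the residual graph, reachable from In: {In, R2, R3, D, Core}.
Min-cut edges: R3→C (5), D→C (3), Core→Eg (3); capacity 5 + 3 + 3 = 11.

11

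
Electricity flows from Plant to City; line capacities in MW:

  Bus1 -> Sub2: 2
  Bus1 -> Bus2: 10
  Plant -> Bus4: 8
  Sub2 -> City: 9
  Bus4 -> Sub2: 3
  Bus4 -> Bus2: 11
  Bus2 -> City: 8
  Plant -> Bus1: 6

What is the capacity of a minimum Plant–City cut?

13

Augment Plant→Bus4→Sub2→City: bottleneck 3, flow now 3.
Augment Plant→Bus4→Bus2→City: bottleneck 5, flow now 8.
Augment Plant→Bus1→Sub2→City: bottleneck 2, flow now 10.
Augment Plant→Bus1→Bus2→City: bottleneck 3, flow now 13.
No augmenting path remains; maximum flow = 13.
By max-flow min-cut, the minimum cut capacity equals the max flow.
In the residual graph, reachable from Plant: {Plant, Bus4, Bus1, Bus2}.
Min-cut edges: Bus4→Sub2 (3), Bus1→Sub2 (2), Bus2→City (8); capacity 3 + 2 + 8 = 13.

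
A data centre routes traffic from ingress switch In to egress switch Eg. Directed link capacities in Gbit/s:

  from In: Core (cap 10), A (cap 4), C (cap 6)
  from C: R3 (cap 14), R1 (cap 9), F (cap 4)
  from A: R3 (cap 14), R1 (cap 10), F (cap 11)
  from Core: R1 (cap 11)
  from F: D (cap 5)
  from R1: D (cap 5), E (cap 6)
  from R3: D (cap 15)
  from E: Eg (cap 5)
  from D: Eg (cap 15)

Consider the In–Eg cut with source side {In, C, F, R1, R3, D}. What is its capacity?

Edges leaving {In, C, F, R1, R3, D}: In→A (4), In→Core (10), R1→E (6), D→Eg (15).
Cut capacity = 4 + 10 + 6 + 15 = 35.

35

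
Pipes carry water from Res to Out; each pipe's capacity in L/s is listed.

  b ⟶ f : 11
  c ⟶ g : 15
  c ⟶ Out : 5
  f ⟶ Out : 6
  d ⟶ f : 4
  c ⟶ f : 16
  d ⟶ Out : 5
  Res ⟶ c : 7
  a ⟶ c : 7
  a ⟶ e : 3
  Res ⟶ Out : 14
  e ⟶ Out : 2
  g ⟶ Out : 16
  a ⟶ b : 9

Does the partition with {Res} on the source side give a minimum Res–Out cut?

Given cut capacity: 7 + 14 = 21.
Augment Res→Out: bottleneck 14, flow now 14.
Augment Res→c→Out: bottleneck 5, flow now 19.
Augment Res→c→f→Out: bottleneck 2, flow now 21.
No augmenting path remains; maximum flow = 21.
Cut capacity 21 equals the max flow, so it is a minimum cut.

Yes — it is a minimum cut (capacity 21).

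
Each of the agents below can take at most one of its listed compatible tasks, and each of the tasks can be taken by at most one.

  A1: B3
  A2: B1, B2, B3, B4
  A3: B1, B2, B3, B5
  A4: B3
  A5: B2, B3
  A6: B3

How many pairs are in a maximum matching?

4

Unit-capacity flow: source→left, listed edges, right→sink; max matching = max flow.
Augmenting path A1→B3 (+1); matched 1.
Augmenting path A2→B1 (+1); matched 2.
Augmenting path A3→B2 (+1); matched 3.
Augmenting path A5→B2→A3→B5 (+1); matched 4.
No augmenting path remains; maximum matching = 4.
König certificate: {A2, A3, A5, B3} is a vertex cover of size 4 (every listed pair touches it), so no matching can be larger.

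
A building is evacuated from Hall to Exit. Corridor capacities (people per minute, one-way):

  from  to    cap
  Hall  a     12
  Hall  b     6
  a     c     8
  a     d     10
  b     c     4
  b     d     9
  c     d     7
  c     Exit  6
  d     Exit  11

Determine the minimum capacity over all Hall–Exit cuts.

Augment Hall→a→c→Exit: bottleneck 6, flow now 6.
Augment Hall→a→d→Exit: bottleneck 6, flow now 12.
Augment Hall→b→d→Exit: bottleneck 5, flow now 17.
No augmenting path remains; maximum flow = 17.
By max-flow min-cut, the minimum cut capacity equals the max flow.
In the residual graph, reachable from Hall: {Hall, a, b, c, d}.
Min-cut edges: c→Exit (6), d→Exit (11); capacity 6 + 11 = 17.

17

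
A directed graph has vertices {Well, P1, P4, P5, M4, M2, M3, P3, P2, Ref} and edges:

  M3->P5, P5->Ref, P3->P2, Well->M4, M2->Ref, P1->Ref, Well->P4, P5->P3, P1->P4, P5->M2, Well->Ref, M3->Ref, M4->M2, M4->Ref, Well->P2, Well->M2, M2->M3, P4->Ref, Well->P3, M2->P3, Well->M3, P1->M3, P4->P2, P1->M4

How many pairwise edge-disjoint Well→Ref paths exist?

5

Assign every edge capacity 1; by Menger, the answer equals the max flow.
Path Well→Ref (+1); total 1.
Path Well→P4→Ref (+1); total 2.
Path Well→M4→Ref (+1); total 3.
Path Well→M2→Ref (+1); total 4.
Path Well→M3→Ref (+1); total 5.
No residual Well→Ref path; max flow = 5.
Certifying cut of size 5: {Well→M2, Well→M3, Well→M4, Well→P4, Well→Ref}.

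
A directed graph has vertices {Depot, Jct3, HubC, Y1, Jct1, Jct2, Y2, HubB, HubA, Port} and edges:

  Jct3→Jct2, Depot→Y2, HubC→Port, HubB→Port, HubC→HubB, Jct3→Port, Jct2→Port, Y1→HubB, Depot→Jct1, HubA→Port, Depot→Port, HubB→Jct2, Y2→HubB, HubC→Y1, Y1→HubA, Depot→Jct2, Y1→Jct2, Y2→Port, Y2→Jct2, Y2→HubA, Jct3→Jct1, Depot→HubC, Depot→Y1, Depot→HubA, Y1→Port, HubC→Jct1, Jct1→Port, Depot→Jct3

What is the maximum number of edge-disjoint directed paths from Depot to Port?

8

Assign every edge capacity 1; by Menger, the answer equals the max flow.
Path Depot→Port (+1); total 1.
Path Depot→Jct3→Port (+1); total 2.
Path Depot→HubC→Port (+1); total 3.
Path Depot→Y1→Port (+1); total 4.
Path Depot→Jct1→Port (+1); total 5.
Path Depot→Jct2→Port (+1); total 6.
Path Depot→Y2→Port (+1); total 7.
Path Depot→HubA→Port (+1); total 8.
No residual Depot→Port path; max flow = 8.
Certifying cut of size 8: {Depot→HubA, Depot→HubC, Depot→Jct1, Depot→Jct2, Depot→Jct3, Depot→Port, Depot→Y1, Depot→Y2}.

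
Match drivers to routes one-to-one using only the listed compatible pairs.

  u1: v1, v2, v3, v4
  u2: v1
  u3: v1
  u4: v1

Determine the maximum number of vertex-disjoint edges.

2

Unit-capacity flow: source→left, listed edges, right→sink; max matching = max flow.
Augmenting path u1→v1 (+1); matched 1.
Augmenting path u2→v1→u1→v2 (+1); matched 2.
No augmenting path remains; maximum matching = 2.
König certificate: {u1, v1} is a vertex cover of size 2 (every listed pair touches it), so no matching can be larger.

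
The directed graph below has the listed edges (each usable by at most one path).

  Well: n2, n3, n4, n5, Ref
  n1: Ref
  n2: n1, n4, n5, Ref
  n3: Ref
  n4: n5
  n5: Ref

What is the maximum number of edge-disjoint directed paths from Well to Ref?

Assign every edge capacity 1; by Menger, the answer equals the max flow.
Path Well→Ref (+1); total 1.
Path Well→n2→Ref (+1); total 2.
Path Well→n3→Ref (+1); total 3.
Path Well→n5→Ref (+1); total 4.
No residual Well→Ref path; max flow = 4.
Certifying cut of size 4: {Well→Ref, Well→n2, Well→n3, n5→Ref}.

4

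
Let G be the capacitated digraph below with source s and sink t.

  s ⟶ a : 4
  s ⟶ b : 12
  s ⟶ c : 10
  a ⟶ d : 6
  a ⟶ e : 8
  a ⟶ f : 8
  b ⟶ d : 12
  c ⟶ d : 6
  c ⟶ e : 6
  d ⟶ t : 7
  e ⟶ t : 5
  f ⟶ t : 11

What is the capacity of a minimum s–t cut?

16

Augment s→a→d→t: bottleneck 4, flow now 4.
Augment s→b→d→t: bottleneck 3, flow now 7.
Augment s→c→e→t: bottleneck 5, flow now 12.
Augment s→b→d→a→f→t: bottleneck 4, flow now 16. (uses reverse residual edge)
No augmenting path remains; maximum flow = 16.
By max-flow min-cut, the minimum cut capacity equals the max flow.
In the residual graph, reachable from s: {s, b, c, d, e}.
Min-cut edges: s→a (4), d→t (7), e→t (5); capacity 4 + 7 + 5 = 16.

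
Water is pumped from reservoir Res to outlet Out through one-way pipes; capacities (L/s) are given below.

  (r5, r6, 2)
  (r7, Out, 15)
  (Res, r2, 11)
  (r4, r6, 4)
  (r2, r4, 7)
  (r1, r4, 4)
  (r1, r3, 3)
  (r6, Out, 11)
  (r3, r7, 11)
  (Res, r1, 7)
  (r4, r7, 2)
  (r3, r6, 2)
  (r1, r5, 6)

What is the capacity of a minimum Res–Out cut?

Augment Res→r1→r3→r6→Out: bottleneck 2, flow now 2.
Augment Res→r1→r3→r7→Out: bottleneck 1, flow now 3.
Augment Res→r1→r4→r6→Out: bottleneck 4, flow now 7.
Augment Res→r2→r4→r7→Out: bottleneck 2, flow now 9.
Augment Res→r2→r4→r1→r5→r6→Out: bottleneck 2, flow now 11. (uses reverse residual edge)
No augmenting path remains; maximum flow = 11.
By max-flow min-cut, the minimum cut capacity equals the max flow.
In the residual graph, reachable from Res: {Res, r1, r2, r4, r5}.
Min-cut edges: r1→r3 (3), r4→r6 (4), r4→r7 (2), r5→r6 (2); capacity 3 + 4 + 2 + 2 = 11.

11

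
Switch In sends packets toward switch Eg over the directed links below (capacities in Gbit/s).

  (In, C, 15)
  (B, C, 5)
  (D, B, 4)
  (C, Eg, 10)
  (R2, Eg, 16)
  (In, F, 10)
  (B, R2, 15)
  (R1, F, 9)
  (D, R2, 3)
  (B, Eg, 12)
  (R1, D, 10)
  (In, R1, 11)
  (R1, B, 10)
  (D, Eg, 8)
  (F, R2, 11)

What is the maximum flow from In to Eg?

31

Augment In→C→Eg: bottleneck 10, flow now 10.
Augment In→R1→D→Eg: bottleneck 8, flow now 18.
Augment In→R1→B→Eg: bottleneck 3, flow now 21.
Augment In→F→R2→Eg: bottleneck 10, flow now 31.
No augmenting path remains; maximum flow = 31.
In the residual graph, reachable from In: {In, C}.
Min-cut edges: In→R1 (11), In→F (10), C→Eg (10); capacity 11 + 10 + 10 = 31.
This cut is saturated, so no flow can exceed 31.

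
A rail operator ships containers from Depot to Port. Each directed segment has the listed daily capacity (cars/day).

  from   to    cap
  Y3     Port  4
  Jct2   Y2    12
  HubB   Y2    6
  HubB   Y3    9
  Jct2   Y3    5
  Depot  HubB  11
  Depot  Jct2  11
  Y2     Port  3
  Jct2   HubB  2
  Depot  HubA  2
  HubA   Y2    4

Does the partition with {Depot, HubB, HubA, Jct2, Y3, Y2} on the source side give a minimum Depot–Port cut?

Yes — it is a minimum cut (capacity 7).

Given cut capacity: 4 + 3 = 7.
Augment Depot→HubB→Y3→Port: bottleneck 4, flow now 4.
Augment Depot→HubB→Y2→Port: bottleneck 3, flow now 7.
No augmenting path remains; maximum flow = 7.
Cut capacity 7 equals the max flow, so it is a minimum cut.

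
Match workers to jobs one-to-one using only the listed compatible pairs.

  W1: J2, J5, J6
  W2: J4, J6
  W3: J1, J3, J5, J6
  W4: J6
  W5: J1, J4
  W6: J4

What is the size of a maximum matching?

5

Unit-capacity flow: source→left, listed edges, right→sink; max matching = max flow.
Augmenting path W1→J2 (+1); matched 1.
Augmenting path W2→J4 (+1); matched 2.
Augmenting path W3→J1 (+1); matched 3.
Augmenting path W4→J6 (+1); matched 4.
Augmenting path W5→J1→W3→J3 (+1); matched 5.
No augmenting path remains; maximum matching = 5.
König certificate: {W1, W3, W5, J4, J6} is a vertex cover of size 5 (every listed pair touches it), so no matching can be larger.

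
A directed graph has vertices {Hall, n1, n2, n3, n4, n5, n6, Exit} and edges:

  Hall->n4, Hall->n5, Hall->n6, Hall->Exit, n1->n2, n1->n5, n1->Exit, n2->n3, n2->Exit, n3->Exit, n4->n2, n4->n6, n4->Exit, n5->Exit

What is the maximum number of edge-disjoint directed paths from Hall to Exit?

3

Assign every edge capacity 1; by Menger, the answer equals the max flow.
Path Hall→Exit (+1); total 1.
Path Hall→n4→Exit (+1); total 2.
Path Hall→n5→Exit (+1); total 3.
No residual Hall→Exit path; max flow = 3.
Certifying cut of size 3: {Hall→Exit, Hall→n4, Hall→n5}.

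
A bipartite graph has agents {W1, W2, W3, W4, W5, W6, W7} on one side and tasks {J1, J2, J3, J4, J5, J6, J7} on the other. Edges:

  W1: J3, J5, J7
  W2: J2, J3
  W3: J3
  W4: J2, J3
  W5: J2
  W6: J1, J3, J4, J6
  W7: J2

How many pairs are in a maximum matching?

Unit-capacity flow: source→left, listed edges, right→sink; max matching = max flow.
Augmenting path W1→J3 (+1); matched 1.
Augmenting path W2→J2 (+1); matched 2.
Augmenting path W6→J1 (+1); matched 3.
Augmenting path W3→J3→W1→J5 (+1); matched 4.
No augmenting path remains; maximum matching = 4.
König certificate: {W1, W6, J2, J3} is a vertex cover of size 4 (every listed pair touches it), so no matching can be larger.

4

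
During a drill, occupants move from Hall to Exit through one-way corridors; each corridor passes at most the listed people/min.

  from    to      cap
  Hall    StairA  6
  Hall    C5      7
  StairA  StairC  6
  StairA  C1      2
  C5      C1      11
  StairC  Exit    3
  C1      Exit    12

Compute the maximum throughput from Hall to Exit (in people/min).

12

Augment Hall→StairA→StairC→Exit: bottleneck 3, flow now 3.
Augment Hall→StairA→C1→Exit: bottleneck 2, flow now 5.
Augment Hall→C5→C1→Exit: bottleneck 7, flow now 12.
No augmenting path remains; maximum flow = 12.
In the residual graph, reachable from Hall: {Hall, StairA, StairC}.
Min-cut edges: Hall→C5 (7), StairA→C1 (2), StairC→Exit (3); capacity 7 + 2 + 3 = 12.
This cut is saturated, so no flow can exceed 12.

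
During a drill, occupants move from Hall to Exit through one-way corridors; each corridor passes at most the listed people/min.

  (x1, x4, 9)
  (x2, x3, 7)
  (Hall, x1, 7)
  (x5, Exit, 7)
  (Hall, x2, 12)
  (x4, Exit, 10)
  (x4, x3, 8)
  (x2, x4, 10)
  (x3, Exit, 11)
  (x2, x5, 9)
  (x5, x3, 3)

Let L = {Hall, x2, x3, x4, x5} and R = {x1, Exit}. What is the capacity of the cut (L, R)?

Edges leaving {Hall, x2, x3, x4, x5}: Hall→x1 (7), x3→Exit (11), x4→Exit (10), x5→Exit (7).
Cut capacity = 7 + 11 + 10 + 7 = 35.

35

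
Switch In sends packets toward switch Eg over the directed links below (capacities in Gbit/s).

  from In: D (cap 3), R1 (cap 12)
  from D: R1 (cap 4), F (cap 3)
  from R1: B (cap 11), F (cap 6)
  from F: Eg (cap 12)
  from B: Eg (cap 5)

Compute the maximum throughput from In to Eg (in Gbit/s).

Augment In→D→F→Eg: bottleneck 3, flow now 3.
Augment In→R1→F→Eg: bottleneck 6, flow now 9.
Augment In→R1→B→Eg: bottleneck 5, flow now 14.
No augmenting path remains; maximum flow = 14.
In the residual graph, reachable from In: {In, R1, B}.
Min-cut edges: In→D (3), R1→F (6), B→Eg (5); capacity 3 + 6 + 5 = 14.
This cut is saturated, so no flow can exceed 14.

14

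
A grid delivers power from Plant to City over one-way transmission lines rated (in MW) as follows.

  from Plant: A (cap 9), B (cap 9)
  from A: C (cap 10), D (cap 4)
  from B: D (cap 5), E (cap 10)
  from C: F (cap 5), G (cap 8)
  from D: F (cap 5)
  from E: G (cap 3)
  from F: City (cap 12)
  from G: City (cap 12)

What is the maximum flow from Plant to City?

17

Augment Plant→A→C→F→City: bottleneck 5, flow now 5.
Augment Plant→A→C→G→City: bottleneck 4, flow now 9.
Augment Plant→B→D→F→City: bottleneck 5, flow now 14.
Augment Plant→B→E→G→City: bottleneck 3, flow now 17.
No augmenting path remains; maximum flow = 17.
In the residual graph, reachable from Plant: {Plant, B, E}.
Min-cut edges: Plant→A (9), B→D (5), E→G (3); capacity 9 + 5 + 3 = 17.
This cut is saturated, so no flow can exceed 17.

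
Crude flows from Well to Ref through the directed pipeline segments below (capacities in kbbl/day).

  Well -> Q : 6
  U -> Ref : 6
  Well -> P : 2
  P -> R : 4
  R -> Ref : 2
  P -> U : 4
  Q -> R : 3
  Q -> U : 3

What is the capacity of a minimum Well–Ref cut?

7

Augment Well→P→R→Ref: bottleneck 2, flow now 2.
Augment Well→Q→U→Ref: bottleneck 3, flow now 5.
Augment Well→Q→R→P→U→Ref: bottleneck 2, flow now 7. (uses reverse residual edge)
No augmenting path remains; maximum flow = 7.
By max-flow min-cut, the minimum cut capacity equals the max flow.
In the residual graph, reachable from Well: {Well, Q, R}.
Min-cut edges: Well→P (2), Q→U (3), R→Ref (2); capacity 2 + 3 + 2 = 7.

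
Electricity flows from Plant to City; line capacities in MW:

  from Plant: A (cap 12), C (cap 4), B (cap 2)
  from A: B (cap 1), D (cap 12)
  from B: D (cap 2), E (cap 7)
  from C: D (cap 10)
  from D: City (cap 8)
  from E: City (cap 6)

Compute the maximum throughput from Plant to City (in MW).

11

Augment Plant→A→D→City: bottleneck 8, flow now 8.
Augment Plant→B→E→City: bottleneck 2, flow now 10.
Augment Plant→A→B→E→City: bottleneck 1, flow now 11.
No augmenting path remains; maximum flow = 11.
In the residual graph, reachable from Plant: {Plant, A, C, D}.
Min-cut edges: Plant→B (2), A→B (1), D→City (8); capacity 2 + 1 + 8 = 11.
This cut is saturated, so no flow can exceed 11.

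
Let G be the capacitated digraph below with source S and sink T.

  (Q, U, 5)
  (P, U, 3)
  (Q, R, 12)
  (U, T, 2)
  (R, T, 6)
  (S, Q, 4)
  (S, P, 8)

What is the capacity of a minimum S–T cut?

6

Augment S→P→U→T: bottleneck 2, flow now 2.
Augment S→Q→R→T: bottleneck 4, flow now 6.
No augmenting path remains; maximum flow = 6.
By max-flow min-cut, the minimum cut capacity equals the max flow.
In the residual graph, reachable from S: {S, P, U}.
Min-cut edges: S→Q (4), U→T (2); capacity 4 + 2 = 6.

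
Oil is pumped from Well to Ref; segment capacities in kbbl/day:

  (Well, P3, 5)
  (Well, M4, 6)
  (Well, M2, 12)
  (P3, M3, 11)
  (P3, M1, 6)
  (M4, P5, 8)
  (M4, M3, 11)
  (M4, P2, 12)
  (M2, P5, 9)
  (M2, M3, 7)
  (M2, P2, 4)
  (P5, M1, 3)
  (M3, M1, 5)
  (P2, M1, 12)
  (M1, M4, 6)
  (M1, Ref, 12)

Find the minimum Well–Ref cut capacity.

Augment Well→P3→M1→Ref: bottleneck 5, flow now 5.
Augment Well→M4→P5→M1→Ref: bottleneck 3, flow now 8.
Augment Well→M4→M3→M1→Ref: bottleneck 3, flow now 11.
Augment Well→M2→M3→M1→Ref: bottleneck 1, flow now 12.
No augmenting path remains; maximum flow = 12.
By max-flow min-cut, the minimum cut capacity equals the max flow.
In the residual graph, reachable from Well: {Well, P3, M4, M2, P5, M3, P2, M1}.
Min-cut edges: M1→Ref (12); capacity 12 = 12.

12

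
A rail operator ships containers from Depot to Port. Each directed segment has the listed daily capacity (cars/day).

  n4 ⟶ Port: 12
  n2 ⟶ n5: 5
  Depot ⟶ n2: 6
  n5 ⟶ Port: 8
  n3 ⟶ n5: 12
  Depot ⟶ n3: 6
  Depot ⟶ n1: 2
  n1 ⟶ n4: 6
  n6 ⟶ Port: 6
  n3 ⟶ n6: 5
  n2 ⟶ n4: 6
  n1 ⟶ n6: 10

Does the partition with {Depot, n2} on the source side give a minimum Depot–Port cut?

No — its capacity is 19, but the minimum cut has capacity 14.

Given cut capacity: 2 + 6 + 6 + 5 = 19.
Augment Depot→n1→n4→Port: bottleneck 2, flow now 2.
Augment Depot→n2→n4→Port: bottleneck 6, flow now 8.
Augment Depot→n3→n5→Port: bottleneck 6, flow now 14.
No augmenting path remains; maximum flow = 14.
In the residual graph, reachable from Depot: {Depot}.
Min-cut edges: Depot→n1 (2), Depot→n2 (6), Depot→n3 (6); capacity 2 + 6 + 6 = 14.
Cut capacity 19 exceeds the max flow 14, so it is not minimum.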